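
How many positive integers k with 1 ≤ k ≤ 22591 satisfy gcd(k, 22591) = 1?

22591 = 19 · 29 · 41.
φ(22591) = 22591 · (1 − 1/19) · (1 − 1/29) · (1 − 1/41)
       = 22591 · 20160/22591 = 20160.

20160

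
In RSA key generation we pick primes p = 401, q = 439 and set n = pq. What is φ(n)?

175200

For distinct primes, φ(pq) = (p−1)(q−1) = 400 × 438 = 175200.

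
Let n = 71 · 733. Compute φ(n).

φ(52043) = 52043 · (1 − 1/71) · (1 − 1/733)
       = 52043 · 51240/52043 = 51240.

51240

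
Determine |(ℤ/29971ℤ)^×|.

First factor: 29971 = 17 · 41 · 43.
φ(29971) = 29971 · (1 − 1/17) · (1 − 1/41) · (1 − 1/43)
       = 29971 · 26880/29971 = 26880.

26880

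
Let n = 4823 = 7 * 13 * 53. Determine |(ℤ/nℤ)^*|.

φ(4823) = 4823 · (1 − 1/7) · (1 − 1/13) · (1 − 1/53)
       = 4823 · 3744/4823 = 3744.

3744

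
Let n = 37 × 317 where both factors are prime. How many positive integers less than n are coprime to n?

φ(11729) = 11729 · (1 − 1/37) · (1 − 1/317)
       = 11729 · 11376/11729 = 11376.

11376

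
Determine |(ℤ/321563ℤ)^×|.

Factor 321563: 321563 = 11 * 23 * 31 * 41.
φ(321563) = 321563 · (1 − 1/11) · (1 − 1/23) · (1 − 1/31) · (1 − 1/41)
       = 321563 · 264000/321563 = 264000.

264000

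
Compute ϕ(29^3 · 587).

φ(29^3) = 29^2·(29−1) = 841·28 = 23548.
φ(587) = 587 − 1 = 586.
Since φ is multiplicative, φ(14316343) = 23548 · 586 = 13799128.

13799128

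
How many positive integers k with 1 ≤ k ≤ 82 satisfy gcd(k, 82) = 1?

82 = 2 · 41.
φ(2) = 2 − 1 = 1.
φ(41) = 41 − 1 = 40.
Multiply: 1 · 40 = 40.

40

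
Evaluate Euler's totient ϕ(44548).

Factor 44548: 44548 = 2**2 * 7 * 37 * 43.
φ(2^2) = 2^2 − 2^1 = 4 − 2 = 2.
φ(7) = 7 − 1 = 6.
φ(37) = 37 − 1 = 36.
φ(43) = 43 − 1 = 42.
Since φ is multiplicative, φ(44548) = 2 · 6 · 36 · 42 = 18144.

18144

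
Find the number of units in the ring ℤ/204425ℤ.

138240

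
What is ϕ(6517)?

5292

Factor 6517: 6517 = 7^3 · 19.
φ(7^3) = 7^3 − 7^2 = 343 − 49 = 294.
φ(19) = 19 − 1 = 18.
φ(6517) = 294 × 18 = 5292.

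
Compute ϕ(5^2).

φ(25) = 25 · (1 − 1/5)
       = 25 · 4/5 = 20.

20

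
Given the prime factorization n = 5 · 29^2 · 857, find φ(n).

φ(5) = 5 − 1 = 4.
φ(29^2) = 29^1·(29−1) = 29·28 = 812.
φ(857) = 857 − 1 = 856.
Since φ is multiplicative, φ(3603685) = 4 · 812 · 856 = 2780288.

2780288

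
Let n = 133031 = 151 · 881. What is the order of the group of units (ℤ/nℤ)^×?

132000

φ(151) = 151 − 1 = 150.
φ(881) = 881 − 1 = 880.
Since φ is multiplicative, φ(133031) = 150 · 880 = 132000.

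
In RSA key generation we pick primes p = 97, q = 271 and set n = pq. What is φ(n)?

25920

φ(97) = 97 − 1 = 96.
φ(271) = 271 − 1 = 270.
Multiply: 96 · 270 = 25920.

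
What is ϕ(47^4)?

4775858

φ(47^4) = 47^3·(47−1) = 103823·46 = 4775858.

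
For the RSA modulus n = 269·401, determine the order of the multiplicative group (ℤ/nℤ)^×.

107200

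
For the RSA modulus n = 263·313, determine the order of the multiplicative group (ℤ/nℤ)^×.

81744

φ(263) = 263 − 1 = 262.
φ(313) = 313 − 1 = 312.
φ(82319) = 262 × 312 = 81744.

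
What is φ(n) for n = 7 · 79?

468

φ(7) = 7 − 1 = 6.
φ(79) = 79 − 1 = 78.
φ(553) = 6 × 78 = 468.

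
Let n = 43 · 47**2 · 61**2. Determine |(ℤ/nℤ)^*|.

332342640

φ(353446627) = 353446627 · (1 − 1/43) · (1 − 1/47) · (1 − 1/61)
       = 353446627 · 115920/123281 = 332342640.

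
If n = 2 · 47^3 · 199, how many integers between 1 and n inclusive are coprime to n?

φ(2) = 2 − 1 = 1.
φ(47^3) = 47^2·(47−1) = 2209·46 = 101614.
φ(199) = 199 − 1 = 198.
Multiply: 1 · 101614 · 198 = 20119572.

20119572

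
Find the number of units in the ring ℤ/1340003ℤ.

Prime factorization: 1340003 = 7^2 × 23 × 29 × 41.
φ(7^2) = 7^1·(7−1) = 7·6 = 42.
φ(23) = 23 − 1 = 22.
φ(29) = 29 − 1 = 28.
φ(41) = 41 − 1 = 40.
φ(1340003) = 42 × 22 × 28 × 40 = 1034880.

1034880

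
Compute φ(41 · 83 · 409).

1338240

φ(1391827) = 1391827 · (1 − 1/41) · (1 − 1/83) · (1 − 1/409)
       = 1391827 · 1338240/1391827 = 1338240.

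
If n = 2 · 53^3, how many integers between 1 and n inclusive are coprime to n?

φ(297754) = 297754 · (1 − 1/2) · (1 − 1/53)
       = 297754 · 52/106 = 146068.

146068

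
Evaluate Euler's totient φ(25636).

First factor: 25636 = 2^2 · 13 · 17 · 29.
φ(25636) = 25636 · (1 − 1/2) · (1 − 1/13) · (1 − 1/17) · (1 − 1/29)
       = 25636 · 5376/12818 = 10752.

10752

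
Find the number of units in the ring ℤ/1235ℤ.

Prime factorization: 1235 = 5 · 13 · 19.
φ(1235) = 1235 · (1 − 1/5) · (1 − 1/13) · (1 − 1/19)
       = 1235 · 864/1235 = 864.

864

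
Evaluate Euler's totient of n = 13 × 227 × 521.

φ(13) = 13 − 1 = 12.
φ(227) = 227 − 1 = 226.
φ(521) = 521 − 1 = 520.
φ(1537471) = 12 × 226 × 520 = 1410240.

1410240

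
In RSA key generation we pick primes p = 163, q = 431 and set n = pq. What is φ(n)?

φ(pq) = (p−1)(q−1) = 162 · 430 = 69660.

69660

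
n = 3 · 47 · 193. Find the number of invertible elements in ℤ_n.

17664

φ(27213) = 27213 · (1 − 1/3) · (1 − 1/47) · (1 − 1/193)
       = 27213 · 17664/27213 = 17664.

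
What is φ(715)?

480

Factor 715: 715 = 5 · 11 · 13.
φ(715) = 715 · (1 − 1/5) · (1 − 1/11) · (1 − 1/13)
       = 715 · 480/715 = 480.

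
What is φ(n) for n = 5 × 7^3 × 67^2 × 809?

φ(5) = 5 − 1 = 4.
φ(7^3) = 7^3 − 7^2 = 343 − 49 = 294.
φ(67^2) = 67^2 − 67^1 = 4489 − 67 = 4422.
φ(809) = 809 − 1 = 808.
Multiply: 4 · 294 · 4422 · 808 = 4201819776.

4201819776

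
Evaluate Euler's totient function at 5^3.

100

φ(125) = 125 · (1 − 1/5)
       = 125 · 4/5 = 100.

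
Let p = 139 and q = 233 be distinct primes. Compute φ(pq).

φ(32387) = 32387 · (1 − 1/139) · (1 − 1/233)
       = 32387 · 32016/32387 = 32016.

32016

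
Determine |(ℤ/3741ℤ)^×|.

Factor 3741: 3741 = 3 × 29 × 43.
φ(3741) = 3741 · (1 − 1/3) · (1 − 1/29) · (1 − 1/43)
       = 3741 · 2352/3741 = 2352.

2352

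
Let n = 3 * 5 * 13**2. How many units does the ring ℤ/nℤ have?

φ(3) = 3 − 1 = 2.
φ(5) = 5 − 1 = 4.
φ(13^2) = 13^1·(13−1) = 13·12 = 156.
Multiply: 2 · 4 · 156 = 1248.

1248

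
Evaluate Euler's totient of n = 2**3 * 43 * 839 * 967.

135997344

φ(279091672) = 279091672 · (1 − 1/2) · (1 − 1/43) · (1 − 1/839) · (1 − 1/967)
       = 279091672 · 33999336/69772918 = 135997344.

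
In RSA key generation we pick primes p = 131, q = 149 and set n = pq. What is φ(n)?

φ(131) = 131 − 1 = 130.
φ(149) = 149 − 1 = 148.
φ(19519) = 130 × 148 = 19240.

19240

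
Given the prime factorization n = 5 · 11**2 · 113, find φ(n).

φ(68365) = 68365 · (1 − 1/5) · (1 − 1/11) · (1 − 1/113)
       = 68365 · 4480/6215 = 49280.

49280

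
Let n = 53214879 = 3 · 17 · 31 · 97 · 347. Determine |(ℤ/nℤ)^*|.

31887360

φ(3) = 3 − 1 = 2.
φ(17) = 17 − 1 = 16.
φ(31) = 31 − 1 = 30.
φ(97) = 97 − 1 = 96.
φ(347) = 347 − 1 = 346.
Multiply: 2 · 16 · 30 · 96 · 346 = 31887360.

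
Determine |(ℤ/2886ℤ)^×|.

Factor 2886: 2886 = 2 * 3 * 13 * 37.
φ(2886) = 2886 · (1 − 1/2) · (1 − 1/3) · (1 − 1/13) · (1 − 1/37)
       = 2886 · 864/2886 = 864.

864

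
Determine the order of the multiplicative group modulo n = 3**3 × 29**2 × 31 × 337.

147329280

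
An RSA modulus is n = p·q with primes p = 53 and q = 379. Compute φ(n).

19656

φ(53) = 53 − 1 = 52.
φ(379) = 379 − 1 = 378.
Multiply: 52 · 378 = 19656.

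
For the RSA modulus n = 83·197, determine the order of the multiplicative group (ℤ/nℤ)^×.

φ(83) = 83 − 1 = 82.
φ(197) = 197 − 1 = 196.
Multiply: 82 · 196 = 16072.

16072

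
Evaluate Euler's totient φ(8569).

Prime factorization: 8569 = 11 × 19 × 41.
φ(11) = 11 − 1 = 10.
φ(19) = 19 − 1 = 18.
φ(41) = 41 − 1 = 40.
Multiply: 10 · 18 · 40 = 7200.

7200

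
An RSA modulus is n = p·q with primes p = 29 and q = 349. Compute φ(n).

9744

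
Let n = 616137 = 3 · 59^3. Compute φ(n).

403796

φ(616137) = 616137 · (1 − 1/3) · (1 − 1/59)
       = 616137 · 116/177 = 403796.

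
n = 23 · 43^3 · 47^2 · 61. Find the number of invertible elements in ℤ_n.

φ(23) = 23 − 1 = 22.
φ(43^3) = 43^3 − 43^2 = 79507 − 1849 = 77658.
φ(47^2) = 47^2 − 47^1 = 2209 − 47 = 2162.
φ(61) = 61 − 1 = 60.
φ(246410241089) = 22 × 77658 × 2162 × 60 = 221623506720.

221623506720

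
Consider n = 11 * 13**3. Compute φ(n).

φ(11) = 11 − 1 = 10.
φ(13^3) = 13^3 − 13^2 = 2197 − 169 = 2028.
φ(24167) = 10 × 2028 = 20280.

20280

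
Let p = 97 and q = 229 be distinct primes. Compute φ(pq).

21888

φ(97) = 97 − 1 = 96.
φ(229) = 229 − 1 = 228.
Multiply: 96 · 228 = 21888.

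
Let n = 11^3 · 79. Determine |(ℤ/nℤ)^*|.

φ(11^3) = 11^2·(11−1) = 121·10 = 1210.
φ(79) = 79 − 1 = 78.
Since φ is multiplicative, φ(105149) = 1210 · 78 = 94380.

94380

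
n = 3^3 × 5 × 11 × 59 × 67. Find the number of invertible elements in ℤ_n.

2756160

φ(5870205) = 5870205 · (1 − 1/3) · (1 − 1/5) · (1 − 1/11) · (1 − 1/59) · (1 − 1/67)
       = 5870205 · 306240/652245 = 2756160.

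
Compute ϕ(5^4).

500

φ(625) = 625 · (1 − 1/5)
       = 625 · 4/5 = 500.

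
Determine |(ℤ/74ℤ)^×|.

First factor: 74 = 2 · 37.
φ(74) = 74 · (1 − 1/2) · (1 − 1/37)
       = 74 · 36/74 = 36.

36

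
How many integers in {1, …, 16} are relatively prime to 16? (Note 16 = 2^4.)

8

φ(2^4) = 2^3·(2−1) = 8·1 = 8.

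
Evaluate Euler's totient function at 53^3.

φ(53^3) = 53^3 − 53^2 = 148877 − 2809 = 146068.

146068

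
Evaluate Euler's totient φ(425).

320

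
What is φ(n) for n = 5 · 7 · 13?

φ(5) = 5 − 1 = 4.
φ(7) = 7 − 1 = 6.
φ(13) = 13 − 1 = 12.
Multiply: 4 · 6 · 12 = 288.

288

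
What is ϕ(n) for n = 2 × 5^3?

100

φ(250) = 250 · (1 − 1/2) · (1 − 1/5)
       = 250 · 4/10 = 100.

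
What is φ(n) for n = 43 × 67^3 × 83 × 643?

655076035152

φ(43) = 43 − 1 = 42.
φ(67^3) = 67^3 − 67^2 = 300763 − 4489 = 296274.
φ(83) = 83 − 1 = 82.
φ(643) = 643 − 1 = 642.
Since φ is multiplicative, φ(690211083521) = 42 · 296274 · 82 · 642 = 655076035152.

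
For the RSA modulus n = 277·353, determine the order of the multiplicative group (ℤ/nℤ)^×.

φ(n) = (p − 1)(q − 1) = (277−1)(353−1) = 276·352 = 97152.

97152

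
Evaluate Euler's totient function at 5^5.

φ(5^5) = 5^4·(5−1) = 625·4 = 2500.

2500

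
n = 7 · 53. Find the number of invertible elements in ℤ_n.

312

φ(7) = 7 − 1 = 6.
φ(53) = 53 − 1 = 52.
Since φ is multiplicative, φ(371) = 6 · 52 = 312.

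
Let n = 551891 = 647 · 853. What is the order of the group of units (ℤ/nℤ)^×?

550392

φ(647) = 647 − 1 = 646.
φ(853) = 853 − 1 = 852.
φ(551891) = 646 × 852 = 550392.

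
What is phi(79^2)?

6162

φ(79^2) = 79^1·(79−1) = 79·78 = 6162.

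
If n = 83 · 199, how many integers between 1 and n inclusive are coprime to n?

16236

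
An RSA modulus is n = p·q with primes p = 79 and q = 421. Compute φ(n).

32760

φ(33259) = 33259 · (1 − 1/79) · (1 − 1/421)
       = 33259 · 32760/33259 = 32760.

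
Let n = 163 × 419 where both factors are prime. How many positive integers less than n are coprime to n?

67716

φ(68297) = 68297 · (1 − 1/163) · (1 − 1/419)
       = 68297 · 67716/68297 = 67716.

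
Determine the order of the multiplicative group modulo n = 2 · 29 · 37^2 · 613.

22825152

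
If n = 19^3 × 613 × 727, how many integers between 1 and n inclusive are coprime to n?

2887139376

φ(3056720209) = 3056720209 · (1 − 1/19) · (1 − 1/613) · (1 − 1/727)
       = 3056720209 · 7997616/8467369 = 2887139376.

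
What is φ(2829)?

1760

Prime factorization: 2829 = 3 * 23 * 41.
φ(3) = 3 − 1 = 2.
φ(23) = 23 − 1 = 22.
φ(41) = 41 − 1 = 40.
Multiply: 2 · 22 · 40 = 1760.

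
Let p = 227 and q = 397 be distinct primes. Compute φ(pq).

89496

For distinct primes, φ(pq) = (p−1)(q−1) = 226 × 396 = 89496.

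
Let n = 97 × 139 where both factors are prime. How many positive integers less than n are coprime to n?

φ(n) = (p − 1)(q − 1) = (97−1)(139−1) = 96·138 = 13248.

13248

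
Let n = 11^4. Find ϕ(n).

13310

φ(11^4) = 11^3·(11−1) = 1331·10 = 13310.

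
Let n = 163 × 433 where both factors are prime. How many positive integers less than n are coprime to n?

69984

φ(70579) = 70579 · (1 − 1/163) · (1 − 1/433)
       = 70579 · 69984/70579 = 69984.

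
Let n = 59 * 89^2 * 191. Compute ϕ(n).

φ(89261749) = 89261749 · (1 − 1/59) · (1 − 1/89) · (1 − 1/191)
       = 89261749 · 969760/1002941 = 86308640.

86308640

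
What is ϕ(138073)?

117936

Factor 138073: 138073 = 13**2 · 19 · 43.
φ(13^2) = 13^1·(13−1) = 13·12 = 156.
φ(19) = 19 − 1 = 18.
φ(43) = 43 − 1 = 42.
Multiply: 156 · 18 · 42 = 117936.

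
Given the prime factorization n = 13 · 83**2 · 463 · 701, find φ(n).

26412724800

φ(13) = 13 − 1 = 12.
φ(83^2) = 83^2 − 83^1 = 6889 − 83 = 6806.
φ(463) = 463 − 1 = 462.
φ(701) = 701 − 1 = 700.
φ(29066888591) = 12 × 6806 × 462 × 700 = 26412724800.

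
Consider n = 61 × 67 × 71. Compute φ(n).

277200

φ(290177) = 290177 · (1 − 1/61) · (1 − 1/67) · (1 − 1/71)
       = 290177 · 277200/290177 = 277200.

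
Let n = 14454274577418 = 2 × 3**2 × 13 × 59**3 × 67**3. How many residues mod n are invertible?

4306833219744

φ(14454274577418) = 14454274577418 · (1 − 1/2) · (1 − 1/3) · (1 − 1/13) · (1 − 1/59) · (1 − 1/67)
       = 14454274577418 · 91872/308334 = 4306833219744.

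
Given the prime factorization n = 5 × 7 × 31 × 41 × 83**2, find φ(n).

φ(306457165) = 306457165 · (1 − 1/5) · (1 − 1/7) · (1 − 1/31) · (1 − 1/41) · (1 − 1/83)
       = 306457165 · 2361600/3692255 = 196012800.

196012800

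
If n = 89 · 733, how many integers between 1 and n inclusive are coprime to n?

64416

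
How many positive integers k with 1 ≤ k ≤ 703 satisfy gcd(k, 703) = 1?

648

Prime factorization: 703 = 19 · 37.
φ(19) = 19 − 1 = 18.
φ(37) = 37 − 1 = 36.
Multiply: 18 · 36 = 648.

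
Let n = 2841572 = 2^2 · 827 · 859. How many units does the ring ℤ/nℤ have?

1417416

φ(2^2) = 2^1·(2−1) = 2·1 = 2.
φ(827) = 827 − 1 = 826.
φ(859) = 859 − 1 = 858.
Multiply: 2 · 826 · 858 = 1417416.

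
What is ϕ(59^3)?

201898

φ(59^3) = 59^3 − 59^2 = 205379 − 3481 = 201898.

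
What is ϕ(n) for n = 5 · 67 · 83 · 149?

3203904

φ(4142945) = 4142945 · (1 − 1/5) · (1 − 1/67) · (1 − 1/83) · (1 − 1/149)
       = 4142945 · 3203904/4142945 = 3203904.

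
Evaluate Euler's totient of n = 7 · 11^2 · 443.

291720

φ(7) = 7 − 1 = 6.
φ(11^2) = 11^2 − 11^1 = 121 − 11 = 110.
φ(443) = 443 − 1 = 442.
Multiply: 6 · 110 · 442 = 291720.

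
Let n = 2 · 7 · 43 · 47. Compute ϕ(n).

11592

φ(28294) = 28294 · (1 − 1/2) · (1 − 1/7) · (1 − 1/43) · (1 − 1/47)
       = 28294 · 11592/28294 = 11592.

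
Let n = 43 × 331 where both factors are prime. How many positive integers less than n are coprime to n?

13860

φ(n) = (p − 1)(q − 1) = (43−1)(331−1) = 42·330 = 13860.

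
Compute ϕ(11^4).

φ(14641) = 14641 · (1 − 1/11)
       = 14641 · 10/11 = 13310.

13310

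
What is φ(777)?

432

Prime factorization: 777 = 3 * 7 * 37.
φ(3) = 3 − 1 = 2.
φ(7) = 7 − 1 = 6.
φ(37) = 37 − 1 = 36.
Since φ is multiplicative, φ(777) = 2 · 6 · 36 = 432.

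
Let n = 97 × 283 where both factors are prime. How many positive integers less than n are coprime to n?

27072

φ(n) = (p − 1)(q − 1) = (97−1)(283−1) = 96·282 = 27072.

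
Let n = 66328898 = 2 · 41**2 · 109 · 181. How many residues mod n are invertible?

31881600

φ(66328898) = 66328898 · (1 − 1/2) · (1 − 1/41) · (1 − 1/109) · (1 − 1/181)
       = 66328898 · 777600/1617778 = 31881600.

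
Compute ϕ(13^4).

φ(28561) = 28561 · (1 − 1/13)
       = 28561 · 12/13 = 26364.

26364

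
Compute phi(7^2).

42

φ(7^2) = 7^1·(7−1) = 7·6 = 42.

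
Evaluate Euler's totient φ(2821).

2160

Prime factorization: 2821 = 7 · 13 · 31.
φ(2821) = 2821 · (1 − 1/7) · (1 − 1/13) · (1 − 1/31)
       = 2821 · 2160/2821 = 2160.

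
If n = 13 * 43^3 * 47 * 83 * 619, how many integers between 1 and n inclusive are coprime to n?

2172339038016

φ(13) = 13 − 1 = 12.
φ(43^3) = 43^2·(43−1) = 1849·42 = 77658.
φ(47) = 47 − 1 = 46.
φ(83) = 83 − 1 = 82.
φ(619) = 619 − 1 = 618.
Multiply: 12 · 77658 · 46 · 82 · 618 = 2172339038016.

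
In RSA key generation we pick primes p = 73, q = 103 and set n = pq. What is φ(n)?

φ(n) = (p − 1)(q − 1) = (73−1)(103−1) = 72·102 = 7344.

7344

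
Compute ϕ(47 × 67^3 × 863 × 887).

10408600990128

φ(10820733014141) = 10820733014141 · (1 − 1/47) · (1 − 1/67) · (1 − 1/863) · (1 − 1/887)
       = 10820733014141 · 2318690352/2410499669 = 10408600990128.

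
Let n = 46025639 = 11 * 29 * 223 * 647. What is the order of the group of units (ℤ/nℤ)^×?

φ(11) = 11 − 1 = 10.
φ(29) = 29 − 1 = 28.
φ(223) = 223 − 1 = 222.
φ(647) = 647 − 1 = 646.
φ(46025639) = 10 × 28 × 222 × 646 = 40155360.

40155360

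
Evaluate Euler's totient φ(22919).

20160

Prime factorization: 22919 = 13 · 41 · 43.
φ(22919) = 22919 · (1 − 1/13) · (1 − 1/41) · (1 − 1/43)
       = 22919 · 20160/22919 = 20160.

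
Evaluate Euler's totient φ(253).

220

253 = 11 · 23.
φ(253) = 253 · (1 − 1/11) · (1 − 1/23)
       = 253 · 220/253 = 220.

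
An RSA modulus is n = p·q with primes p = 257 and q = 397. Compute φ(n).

101376

φ(102029) = 102029 · (1 − 1/257) · (1 − 1/397)
       = 102029 · 101376/102029 = 101376.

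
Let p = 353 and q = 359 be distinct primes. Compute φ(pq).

φ(pq) = (p−1)(q−1) = 352 · 358 = 126016.

126016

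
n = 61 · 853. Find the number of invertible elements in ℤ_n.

51120

φ(61) = 61 − 1 = 60.
φ(853) = 853 − 1 = 852.
Since φ is multiplicative, φ(52033) = 60 · 852 = 51120.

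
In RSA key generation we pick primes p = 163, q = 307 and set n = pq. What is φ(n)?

49572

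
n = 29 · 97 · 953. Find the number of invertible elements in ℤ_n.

2558976

φ(2680789) = 2680789 · (1 − 1/29) · (1 − 1/97) · (1 − 1/953)
       = 2680789 · 2558976/2680789 = 2558976.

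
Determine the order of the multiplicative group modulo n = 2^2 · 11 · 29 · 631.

φ(2^2) = 2^1·(2−1) = 2·1 = 2.
φ(11) = 11 − 1 = 10.
φ(29) = 29 − 1 = 28.
φ(631) = 631 − 1 = 630.
Multiply: 2 · 10 · 28 · 630 = 352800.

352800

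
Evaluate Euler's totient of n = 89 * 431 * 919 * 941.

φ(89) = 89 − 1 = 88.
φ(431) = 431 − 1 = 430.
φ(919) = 919 − 1 = 918.
φ(941) = 941 − 1 = 940.
φ(33172057661) = 88 × 430 × 918 × 940 = 32652892800.

32652892800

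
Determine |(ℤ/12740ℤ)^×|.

12740 = 2^2 · 5 · 7^2 · 13.
φ(12740) = 12740 · (1 − 1/2) · (1 − 1/5) · (1 − 1/7) · (1 − 1/13)
       = 12740 · 288/910 = 4032.

4032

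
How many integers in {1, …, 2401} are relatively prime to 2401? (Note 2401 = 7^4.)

φ(2401) = 2401 · (1 − 1/7)
       = 2401 · 6/7 = 2058.

2058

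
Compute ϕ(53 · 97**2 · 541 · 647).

168916700160

φ(174550414279) = 174550414279 · (1 − 1/53) · (1 − 1/97) · (1 − 1/541) · (1 − 1/647)
       = 174550414279 · 1741409280/1799488807 = 168916700160.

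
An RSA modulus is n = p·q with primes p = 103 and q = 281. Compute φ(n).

28560

For distinct primes, φ(pq) = (p−1)(q−1) = 102 × 280 = 28560.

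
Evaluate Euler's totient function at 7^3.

φ(343) = 343 · (1 − 1/7)
       = 343 · 6/7 = 294.

294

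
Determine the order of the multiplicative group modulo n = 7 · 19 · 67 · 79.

555984

φ(703969) = 703969 · (1 − 1/7) · (1 − 1/19) · (1 − 1/67) · (1 − 1/79)
       = 703969 · 555984/703969 = 555984.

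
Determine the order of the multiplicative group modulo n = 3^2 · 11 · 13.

720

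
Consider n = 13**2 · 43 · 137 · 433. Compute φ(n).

384943104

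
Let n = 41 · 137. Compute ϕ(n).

5440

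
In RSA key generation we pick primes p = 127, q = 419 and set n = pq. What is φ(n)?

52668

φ(pq) = (p−1)(q−1) = 126 · 418 = 52668.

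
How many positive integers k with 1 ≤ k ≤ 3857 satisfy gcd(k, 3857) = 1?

3024

Factor 3857: 3857 = 7 * 19 * 29.
φ(7) = 7 − 1 = 6.
φ(19) = 19 − 1 = 18.
φ(29) = 29 − 1 = 28.
φ(3857) = 6 × 18 × 28 = 3024.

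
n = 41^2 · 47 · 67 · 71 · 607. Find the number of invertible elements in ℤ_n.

φ(228132633493) = 228132633493 · (1 − 1/41) · (1 − 1/47) · (1 − 1/67) · (1 − 1/71) · (1 − 1/607)
       = 228132633493 · 5151484800/5564210573 = 211210876800.

211210876800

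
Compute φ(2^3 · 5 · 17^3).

φ(2^3) = 2^3 − 2^2 = 8 − 4 = 4.
φ(5) = 5 − 1 = 4.
φ(17^3) = 17^3 − 17^2 = 4913 − 289 = 4624.
φ(196520) = 4 × 4 × 4624 = 73984.

73984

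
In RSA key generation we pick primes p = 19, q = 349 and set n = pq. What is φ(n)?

φ(n) = (p − 1)(q − 1) = (19−1)(349−1) = 18·348 = 6264.

6264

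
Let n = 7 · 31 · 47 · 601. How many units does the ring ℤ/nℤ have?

φ(6129599) = 6129599 · (1 − 1/7) · (1 − 1/31) · (1 − 1/47) · (1 − 1/601)
       = 6129599 · 4968000/6129599 = 4968000.

4968000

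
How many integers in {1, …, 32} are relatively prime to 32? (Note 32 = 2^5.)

16

φ(32) = 32 · (1 − 1/2)
       = 32 · 1/2 = 16.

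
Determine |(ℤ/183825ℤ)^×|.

90720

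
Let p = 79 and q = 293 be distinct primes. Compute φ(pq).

22776

For distinct primes, φ(pq) = (p−1)(q−1) = 78 × 292 = 22776.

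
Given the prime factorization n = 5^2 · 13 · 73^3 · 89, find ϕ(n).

8103490560

φ(5^2) = 5^2 − 5^1 = 25 − 5 = 20.
φ(13) = 13 − 1 = 12.
φ(73^3) = 73^3 − 73^2 = 389017 − 5329 = 383688.
φ(89) = 89 − 1 = 88.
Multiply: 20 · 12 · 383688 · 88 = 8103490560.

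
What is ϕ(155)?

Prime factorization: 155 = 5 * 31.
φ(155) = 155 · (1 − 1/5) · (1 − 1/31)
       = 155 · 120/155 = 120.

120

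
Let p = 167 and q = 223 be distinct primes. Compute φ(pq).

φ(n) = (p − 1)(q − 1) = (167−1)(223−1) = 166·222 = 36852.

36852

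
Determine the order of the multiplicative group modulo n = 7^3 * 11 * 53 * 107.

16205280

φ(21396683) = 21396683 · (1 − 1/7) · (1 − 1/11) · (1 − 1/53) · (1 − 1/107)
       = 21396683 · 330720/436667 = 16205280.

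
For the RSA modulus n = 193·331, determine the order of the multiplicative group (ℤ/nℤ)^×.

63360

φ(63883) = 63883 · (1 − 1/193) · (1 − 1/331)
       = 63883 · 63360/63883 = 63360.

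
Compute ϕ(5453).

4320

First factor: 5453 = 7 · 19 · 41.
φ(7) = 7 − 1 = 6.
φ(19) = 19 − 1 = 18.
φ(41) = 41 − 1 = 40.
Since φ is multiplicative, φ(5453) = 6 · 18 · 40 = 4320.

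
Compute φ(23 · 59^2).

φ(23) = 23 − 1 = 22.
φ(59^2) = 59^1·(59−1) = 59·58 = 3422.
φ(80063) = 22 × 3422 = 75284.

75284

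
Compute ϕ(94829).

71280

First factor: 94829 = 7 * 19 * 23 * 31.
φ(7) = 7 − 1 = 6.
φ(19) = 19 − 1 = 18.
φ(23) = 23 − 1 = 22.
φ(31) = 31 − 1 = 30.
Since φ is multiplicative, φ(94829) = 6 · 18 · 22 · 30 = 71280.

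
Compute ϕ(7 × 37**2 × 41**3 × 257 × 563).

φ(7) = 7 − 1 = 6.
φ(37^2) = 37^1·(37−1) = 37·36 = 1332.
φ(41^3) = 41^2·(41−1) = 1681·40 = 67240.
φ(257) = 257 − 1 = 256.
φ(563) = 563 − 1 = 562.
Since φ is multiplicative, φ(95564056522613) = 6 · 1332 · 67240 · 256 · 562 = 77314234613760.

77314234613760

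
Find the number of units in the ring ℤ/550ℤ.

Factor 550: 550 = 2 · 5^2 · 11.
φ(550) = 550 · (1 − 1/2) · (1 − 1/5) · (1 − 1/11)
       = 550 · 40/110 = 200.

200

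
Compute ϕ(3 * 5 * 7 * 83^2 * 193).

φ(3) = 3 − 1 = 2.
φ(5) = 5 − 1 = 4.
φ(7) = 7 − 1 = 6.
φ(83^2) = 83^2 − 83^1 = 6889 − 83 = 6806.
φ(193) = 193 − 1 = 192.
Multiply: 2 · 4 · 6 · 6806 · 192 = 62724096.

62724096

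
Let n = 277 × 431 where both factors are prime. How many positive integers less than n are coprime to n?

φ(pq) = (p−1)(q−1) = 276 · 430 = 118680.

118680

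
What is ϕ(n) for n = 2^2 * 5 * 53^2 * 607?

13361088

φ(34101260) = 34101260 · (1 − 1/2) · (1 − 1/5) · (1 − 1/53) · (1 − 1/607)
       = 34101260 · 126048/321710 = 13361088.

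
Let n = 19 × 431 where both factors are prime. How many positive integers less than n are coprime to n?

φ(n) = (p − 1)(q − 1) = (19−1)(431−1) = 18·430 = 7740.

7740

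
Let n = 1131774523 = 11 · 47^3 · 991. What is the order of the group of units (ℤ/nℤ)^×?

φ(1131774523) = 1131774523 · (1 − 1/11) · (1 − 1/47) · (1 − 1/991)
       = 1131774523 · 455400/512347 = 1005978600.

1005978600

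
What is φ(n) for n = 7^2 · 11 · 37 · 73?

1088640

φ(1455839) = 1455839 · (1 − 1/7) · (1 − 1/11) · (1 − 1/37) · (1 − 1/73)
       = 1455839 · 155520/207977 = 1088640.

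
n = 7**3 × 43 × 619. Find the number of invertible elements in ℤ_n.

7631064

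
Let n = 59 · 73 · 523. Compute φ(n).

φ(59) = 59 − 1 = 58.
φ(73) = 73 − 1 = 72.
φ(523) = 523 − 1 = 522.
Since φ is multiplicative, φ(2252561) = 58 · 72 · 522 = 2179872.

2179872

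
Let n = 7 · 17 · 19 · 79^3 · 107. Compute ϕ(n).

89165816064

φ(119279446153) = 119279446153 · (1 − 1/7) · (1 − 1/17) · (1 − 1/19) · (1 − 1/79) · (1 − 1/107)
       = 119279446153 · 14287104/19112233 = 89165816064.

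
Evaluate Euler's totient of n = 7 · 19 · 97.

10368

φ(12901) = 12901 · (1 − 1/7) · (1 − 1/19) · (1 − 1/97)
       = 12901 · 10368/12901 = 10368.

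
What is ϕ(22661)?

20160

22661 = 17 · 31 · 43.
φ(17) = 17 − 1 = 16.
φ(31) = 31 − 1 = 30.
φ(43) = 43 − 1 = 42.
Since φ is multiplicative, φ(22661) = 16 · 30 · 42 = 20160.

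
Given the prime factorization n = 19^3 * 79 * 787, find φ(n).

398379384

φ(19^3) = 19^3 − 19^2 = 6859 − 361 = 6498.
φ(79) = 79 − 1 = 78.
φ(787) = 787 − 1 = 786.
φ(426444607) = 6498 × 78 × 786 = 398379384.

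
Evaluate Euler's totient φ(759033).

422400

759033 = 3**2 * 11**2 * 17 * 41.
φ(3^2) = 3^2 − 3^1 = 9 − 3 = 6.
φ(11^2) = 11^1·(11−1) = 11·10 = 110.
φ(17) = 17 − 1 = 16.
φ(41) = 41 − 1 = 40.
Multiply: 6 · 110 · 16 · 40 = 422400.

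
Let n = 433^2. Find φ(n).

φ(433^2) = 433^1·(433−1) = 433·432 = 187056.

187056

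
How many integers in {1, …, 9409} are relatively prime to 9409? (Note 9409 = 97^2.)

φ(97^2) = 97^1·(97−1) = 97·96 = 9312.

9312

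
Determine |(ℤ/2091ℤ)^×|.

Factor 2091: 2091 = 3 * 17 * 41.
φ(3) = 3 − 1 = 2.
φ(17) = 17 − 1 = 16.
φ(41) = 41 − 1 = 40.
φ(2091) = 2 × 16 × 40 = 1280.

1280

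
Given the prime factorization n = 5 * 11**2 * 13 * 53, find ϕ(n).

φ(416845) = 416845 · (1 − 1/5) · (1 − 1/11) · (1 − 1/13) · (1 − 1/53)
       = 416845 · 24960/37895 = 274560.

274560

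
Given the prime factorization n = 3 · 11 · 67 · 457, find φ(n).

φ(3) = 3 − 1 = 2.
φ(11) = 11 − 1 = 10.
φ(67) = 67 − 1 = 66.
φ(457) = 457 − 1 = 456.
Multiply: 2 · 10 · 66 · 456 = 601920.

601920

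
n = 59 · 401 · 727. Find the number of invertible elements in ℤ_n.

φ(17200093) = 17200093 · (1 − 1/59) · (1 − 1/401) · (1 − 1/727)
       = 17200093 · 16843200/17200093 = 16843200.

16843200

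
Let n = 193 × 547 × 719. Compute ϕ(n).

75269376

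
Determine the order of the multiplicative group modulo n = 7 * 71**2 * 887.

φ(7) = 7 − 1 = 6.
φ(71^2) = 71^2 − 71^1 = 5041 − 71 = 4970.
φ(887) = 887 − 1 = 886.
Since φ is multiplicative, φ(31299569) = 6 · 4970 · 886 = 26420520.

26420520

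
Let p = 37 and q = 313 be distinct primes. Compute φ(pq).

11232

φ(11581) = 11581 · (1 − 1/37) · (1 − 1/313)
       = 11581 · 11232/11581 = 11232.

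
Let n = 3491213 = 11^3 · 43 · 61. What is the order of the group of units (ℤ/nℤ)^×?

3049200

φ(3491213) = 3491213 · (1 − 1/11) · (1 − 1/43) · (1 − 1/61)
       = 3491213 · 25200/28853 = 3049200.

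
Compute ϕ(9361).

Factor 9361: 9361 = 11 × 23 × 37.
φ(11) = 11 − 1 = 10.
φ(23) = 23 − 1 = 22.
φ(37) = 37 − 1 = 36.
φ(9361) = 10 × 22 × 36 = 7920.

7920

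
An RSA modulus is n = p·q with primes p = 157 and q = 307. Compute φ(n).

47736

φ(157) = 157 − 1 = 156.
φ(307) = 307 − 1 = 306.
Multiply: 156 · 306 = 47736.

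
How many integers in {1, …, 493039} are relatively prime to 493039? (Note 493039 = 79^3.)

486798

φ(493039) = 493039 · (1 − 1/79)
       = 493039 · 78/79 = 486798.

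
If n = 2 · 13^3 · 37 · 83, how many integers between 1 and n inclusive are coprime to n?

5986656

φ(13493974) = 13493974 · (1 − 1/2) · (1 − 1/13) · (1 − 1/37) · (1 − 1/83)
       = 13493974 · 35424/79846 = 5986656.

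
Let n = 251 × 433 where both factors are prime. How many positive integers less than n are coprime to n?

108000

φ(pq) = (p−1)(q−1) = 250 · 432 = 108000.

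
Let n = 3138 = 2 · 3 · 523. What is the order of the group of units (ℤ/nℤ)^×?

1044

φ(3138) = 3138 · (1 − 1/2) · (1 − 1/3) · (1 − 1/523)
       = 3138 · 1044/3138 = 1044.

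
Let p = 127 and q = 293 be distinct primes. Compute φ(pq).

36792

For distinct primes, φ(pq) = (p−1)(q−1) = 126 × 292 = 36792.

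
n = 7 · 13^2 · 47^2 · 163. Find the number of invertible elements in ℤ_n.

327828384

φ(7) = 7 − 1 = 6.
φ(13^2) = 13^1·(13−1) = 13·12 = 156.
φ(47^2) = 47^2 − 47^1 = 2209 − 47 = 2162.
φ(163) = 163 − 1 = 162.
Multiply: 6 · 156 · 2162 · 162 = 327828384.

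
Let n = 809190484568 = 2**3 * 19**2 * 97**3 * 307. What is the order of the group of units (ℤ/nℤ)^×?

φ(809190484568) = 809190484568 · (1 − 1/2) · (1 − 1/19) · (1 − 1/97) · (1 − 1/307)
       = 809190484568 · 528768/1131602 = 378113536512.

378113536512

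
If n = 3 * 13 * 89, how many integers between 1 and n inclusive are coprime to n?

2112

φ(3471) = 3471 · (1 − 1/3) · (1 − 1/13) · (1 − 1/89)
       = 3471 · 2112/3471 = 2112.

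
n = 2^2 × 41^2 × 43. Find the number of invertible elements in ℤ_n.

φ(2^2) = 2^1·(2−1) = 2·1 = 2.
φ(41^2) = 41^2 − 41^1 = 1681 − 41 = 1640.
φ(43) = 43 − 1 = 42.
Multiply: 2 · 1640 · 42 = 137760.

137760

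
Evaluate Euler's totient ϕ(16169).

14256

16169 = 19 · 23 · 37.
φ(19) = 19 − 1 = 18.
φ(23) = 23 − 1 = 22.
φ(37) = 37 − 1 = 36.
φ(16169) = 18 × 22 × 36 = 14256.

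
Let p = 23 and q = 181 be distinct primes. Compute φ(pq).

3960

For distinct primes, φ(pq) = (p−1)(q−1) = 22 × 180 = 3960.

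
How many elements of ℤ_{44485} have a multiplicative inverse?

44485 = 5 · 7 · 31 · 41.
φ(5) = 5 − 1 = 4.
φ(7) = 7 − 1 = 6.
φ(31) = 31 − 1 = 30.
φ(41) = 41 − 1 = 40.
φ(44485) = 4 × 6 × 30 × 40 = 28800.

28800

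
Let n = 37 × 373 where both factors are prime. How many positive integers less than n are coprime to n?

13392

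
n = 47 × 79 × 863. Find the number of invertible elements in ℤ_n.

φ(47) = 47 − 1 = 46.
φ(79) = 79 − 1 = 78.
φ(863) = 863 − 1 = 862.
Multiply: 46 · 78 · 862 = 3092856.

3092856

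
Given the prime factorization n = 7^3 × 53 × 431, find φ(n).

φ(7^3) = 7^2·(7−1) = 49·6 = 294.
φ(53) = 53 − 1 = 52.
φ(431) = 431 − 1 = 430.
Multiply: 294 · 52 · 430 = 6573840.

6573840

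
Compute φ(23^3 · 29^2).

9450056

φ(23^3) = 23^3 − 23^2 = 12167 − 529 = 11638.
φ(29^2) = 29^1·(29−1) = 29·28 = 812.
φ(10232447) = 11638 × 812 = 9450056.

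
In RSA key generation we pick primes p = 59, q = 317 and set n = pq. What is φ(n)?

18328

For distinct primes, φ(pq) = (p−1)(q−1) = 58 × 316 = 18328.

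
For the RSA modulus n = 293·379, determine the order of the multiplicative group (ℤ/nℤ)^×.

110376

φ(n) = (p − 1)(q − 1) = (293−1)(379−1) = 292·378 = 110376.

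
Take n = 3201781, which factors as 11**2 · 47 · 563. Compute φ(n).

2843720

φ(3201781) = 3201781 · (1 − 1/11) · (1 − 1/47) · (1 − 1/563)
       = 3201781 · 258520/291071 = 2843720.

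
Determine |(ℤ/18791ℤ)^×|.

18791 = 19 · 23 · 43.
φ(19) = 19 − 1 = 18.
φ(23) = 23 − 1 = 22.
φ(43) = 43 − 1 = 42.
Multiply: 18 · 22 · 42 = 16632.

16632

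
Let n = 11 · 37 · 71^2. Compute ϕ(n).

1789200

φ(11) = 11 − 1 = 10.
φ(37) = 37 − 1 = 36.
φ(71^2) = 71^2 − 71^1 = 5041 − 71 = 4970.
Multiply: 10 · 36 · 4970 = 1789200.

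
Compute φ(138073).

138073 = 13^2 · 19 · 43.
φ(138073) = 138073 · (1 − 1/13) · (1 − 1/19) · (1 − 1/43)
       = 138073 · 9072/10621 = 117936.

117936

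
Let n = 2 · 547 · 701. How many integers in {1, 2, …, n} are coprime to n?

382200

φ(766894) = 766894 · (1 − 1/2) · (1 − 1/547) · (1 − 1/701)
       = 766894 · 382200/766894 = 382200.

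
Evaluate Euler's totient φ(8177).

8177 = 13 * 17 * 37.
φ(8177) = 8177 · (1 − 1/13) · (1 − 1/17) · (1 − 1/37)
       = 8177 · 6912/8177 = 6912.

6912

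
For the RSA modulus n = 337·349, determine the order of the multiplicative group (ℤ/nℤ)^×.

116928

φ(pq) = (p−1)(q−1) = 336 · 348 = 116928.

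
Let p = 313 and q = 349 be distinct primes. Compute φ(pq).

108576

φ(109237) = 109237 · (1 − 1/313) · (1 − 1/349)
       = 109237 · 108576/109237 = 108576.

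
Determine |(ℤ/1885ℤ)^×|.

1885 = 5 · 13 · 29.
φ(5) = 5 − 1 = 4.
φ(13) = 13 − 1 = 12.
φ(29) = 29 − 1 = 28.
φ(1885) = 4 × 12 × 28 = 1344.

1344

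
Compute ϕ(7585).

5760

Factor 7585: 7585 = 5 · 37 · 41.
φ(7585) = 7585 · (1 − 1/5) · (1 − 1/37) · (1 − 1/41)
       = 7585 · 5760/7585 = 5760.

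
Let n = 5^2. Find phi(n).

φ(25) = 25 · (1 − 1/5)
       = 25 · 4/5 = 20.

20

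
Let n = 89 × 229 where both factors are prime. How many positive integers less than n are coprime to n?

φ(89) = 89 − 1 = 88.
φ(229) = 229 − 1 = 228.
Multiply: 88 · 228 = 20064.

20064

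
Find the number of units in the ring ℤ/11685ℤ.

Factor 11685: 11685 = 3 · 5 · 19 · 41.
φ(3) = 3 − 1 = 2.
φ(5) = 5 − 1 = 4.
φ(19) = 19 − 1 = 18.
φ(41) = 41 − 1 = 40.
Multiply: 2 · 4 · 18 · 40 = 5760.

5760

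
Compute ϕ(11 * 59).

580

φ(11) = 11 − 1 = 10.
φ(59) = 59 − 1 = 58.
Since φ is multiplicative, φ(649) = 10 · 58 = 580.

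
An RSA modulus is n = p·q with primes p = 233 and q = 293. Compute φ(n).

For distinct primes, φ(pq) = (p−1)(q−1) = 232 × 292 = 67744.

67744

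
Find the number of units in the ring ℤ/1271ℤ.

1200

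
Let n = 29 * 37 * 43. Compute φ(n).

φ(29) = 29 − 1 = 28.
φ(37) = 37 − 1 = 36.
φ(43) = 43 − 1 = 42.
φ(46139) = 28 × 36 × 42 = 42336.

42336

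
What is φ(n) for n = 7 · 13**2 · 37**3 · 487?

φ(7) = 7 − 1 = 6.
φ(13^2) = 13^1·(13−1) = 13·12 = 156.
φ(37^3) = 37^3 − 37^2 = 50653 − 1369 = 49284.
φ(487) = 487 − 1 = 486.
Since φ is multiplicative, φ(29182257013) = 6 · 156 · 49284 · 486 = 22419094464.

22419094464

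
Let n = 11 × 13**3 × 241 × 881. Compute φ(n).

φ(5131161607) = 5131161607 · (1 − 1/11) · (1 − 1/13) · (1 − 1/241) · (1 − 1/881)
       = 5131161607 · 25344000/30361903 = 4283136000.

4283136000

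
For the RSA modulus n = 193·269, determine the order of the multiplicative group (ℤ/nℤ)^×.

51456

φ(n) = (p − 1)(q − 1) = (193−1)(269−1) = 192·268 = 51456.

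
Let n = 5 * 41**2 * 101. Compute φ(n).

656000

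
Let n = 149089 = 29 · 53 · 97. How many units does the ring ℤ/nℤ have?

139776

φ(29) = 29 − 1 = 28.
φ(53) = 53 − 1 = 52.
φ(97) = 97 − 1 = 96.
Multiply: 28 · 52 · 96 = 139776.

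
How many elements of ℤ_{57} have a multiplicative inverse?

57 = 3 · 19.
φ(57) = 57 · (1 − 1/3) · (1 − 1/19)
       = 57 · 36/57 = 36.

36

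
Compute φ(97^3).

φ(912673) = 912673 · (1 − 1/97)
       = 912673 · 96/97 = 903264.

903264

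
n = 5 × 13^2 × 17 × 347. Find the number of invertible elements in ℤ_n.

3454464

φ(5) = 5 − 1 = 4.
φ(13^2) = 13^1·(13−1) = 13·12 = 156.
φ(17) = 17 − 1 = 16.
φ(347) = 347 − 1 = 346.
Multiply: 4 · 156 · 16 · 346 = 3454464.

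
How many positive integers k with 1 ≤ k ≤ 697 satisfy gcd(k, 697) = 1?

640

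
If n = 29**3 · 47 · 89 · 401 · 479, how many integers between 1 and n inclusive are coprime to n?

φ(29^3) = 29^3 − 29^2 = 24389 − 841 = 23548.
φ(47) = 47 − 1 = 46.
φ(89) = 89 − 1 = 88.
φ(401) = 401 − 1 = 400.
φ(479) = 479 − 1 = 478.
φ(19595743419773) = 23548 × 46 × 88 × 400 × 478 = 18225624524800.

18225624524800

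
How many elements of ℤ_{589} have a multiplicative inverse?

First factor: 589 = 19 · 31.
φ(19) = 19 − 1 = 18.
φ(31) = 31 − 1 = 30.
Since φ is multiplicative, φ(589) = 18 · 30 = 540.

540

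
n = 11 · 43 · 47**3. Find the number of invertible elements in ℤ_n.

φ(11) = 11 − 1 = 10.
φ(43) = 43 − 1 = 42.
φ(47^3) = 47^3 − 47^2 = 103823 − 2209 = 101614.
Since φ is multiplicative, φ(49108279) = 10 · 42 · 101614 = 42677880.

42677880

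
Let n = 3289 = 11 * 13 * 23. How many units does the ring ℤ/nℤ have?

2640

φ(3289) = 3289 · (1 − 1/11) · (1 − 1/13) · (1 − 1/23)
       = 3289 · 2640/3289 = 2640.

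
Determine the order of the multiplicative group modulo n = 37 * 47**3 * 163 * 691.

φ(37) = 37 − 1 = 36.
φ(47^3) = 47^3 − 47^2 = 103823 − 2209 = 101614.
φ(163) = 163 − 1 = 162.
φ(691) = 691 − 1 = 690.
Multiply: 36 · 101614 · 162 · 690 = 408902865120.

408902865120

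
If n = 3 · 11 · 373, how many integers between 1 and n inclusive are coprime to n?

7440

φ(12309) = 12309 · (1 − 1/3) · (1 − 1/11) · (1 − 1/373)
       = 12309 · 7440/12309 = 7440.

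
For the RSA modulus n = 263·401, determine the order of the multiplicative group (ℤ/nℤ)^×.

φ(n) = (p − 1)(q − 1) = (263−1)(401−1) = 262·400 = 104800.

104800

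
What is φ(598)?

264

Factor 598: 598 = 2 × 13 × 23.
φ(598) = 598 · (1 − 1/2) · (1 − 1/13) · (1 − 1/23)
       = 598 · 264/598 = 264.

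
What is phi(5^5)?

φ(5^5) = 5^5 − 5^4 = 3125 − 625 = 2500.

2500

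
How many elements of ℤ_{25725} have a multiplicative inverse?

Prime factorization: 25725 = 3 * 5^2 * 7^3.
φ(3) = 3 − 1 = 2.
φ(5^2) = 5^1·(5−1) = 5·4 = 20.
φ(7^3) = 7^2·(7−1) = 49·6 = 294.
Multiply: 2 · 20 · 294 = 11760.

11760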